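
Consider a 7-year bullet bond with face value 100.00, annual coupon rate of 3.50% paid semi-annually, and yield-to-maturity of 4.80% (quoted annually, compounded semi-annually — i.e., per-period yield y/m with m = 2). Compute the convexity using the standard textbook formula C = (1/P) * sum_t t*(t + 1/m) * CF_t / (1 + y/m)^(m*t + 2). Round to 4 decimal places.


Coupon per period c = face * coupon_rate / m = 1.750000
Periods per year m = 2; per-period yield y/m = 0.024000
Number of cashflows N = 14
Cashflows (t years, CF_t, discount factor 1/(1+y/m)^(m*t), PV):
  t = 0.5000: CF_t = 1.750000, DF = 0.976562, PV = 1.708984
  t = 1.0000: CF_t = 1.750000, DF = 0.953674, PV = 1.668930
  t = 1.5000: CF_t = 1.750000, DF = 0.931323, PV = 1.629815
  t = 2.0000: CF_t = 1.750000, DF = 0.909495, PV = 1.591616
  t = 2.5000: CF_t = 1.750000, DF = 0.888178, PV = 1.554312
  t = 3.0000: CF_t = 1.750000, DF = 0.867362, PV = 1.517883
  t = 3.5000: CF_t = 1.750000, DF = 0.847033, PV = 1.482308
  t = 4.0000: CF_t = 1.750000, DF = 0.827181, PV = 1.447566
  t = 4.5000: CF_t = 1.750000, DF = 0.807794, PV = 1.413639
  t = 5.0000: CF_t = 1.750000, DF = 0.788861, PV = 1.380507
  t = 5.5000: CF_t = 1.750000, DF = 0.770372, PV = 1.348151
  t = 6.0000: CF_t = 1.750000, DF = 0.752316, PV = 1.316554
  t = 6.5000: CF_t = 1.750000, DF = 0.734684, PV = 1.285697
  t = 7.0000: CF_t = 101.750000, DF = 0.717465, PV = 73.002045
Price P = sum_t PV_t = 92.348005
Convexity numerator sum_t t*(t + 1/m) * CF_t / (1+y/m)^(m*t + 2):
  t = 0.5000: term = 0.814907
  t = 1.0000: term = 2.387424
  t = 1.5000: term = 4.662937
  t = 2.0000: term = 7.589415
  t = 2.5000: term = 11.117307
  t = 3.0000: term = 15.199444
  t = 3.5000: term = 19.790942
  t = 4.0000: term = 24.849119
  t = 4.5000: term = 30.333397
  t = 5.0000: term = 36.205226
  t = 5.5000: term = 42.427999
  t = 6.0000: term = 48.966974
  t = 6.5000: term = 55.789195
  t = 7.0000: term = 3655.059196
Convexity = (1/P) * sum = 3955.193482 / 92.348005 = 42.829225

Answer: Convexity = 42.8292


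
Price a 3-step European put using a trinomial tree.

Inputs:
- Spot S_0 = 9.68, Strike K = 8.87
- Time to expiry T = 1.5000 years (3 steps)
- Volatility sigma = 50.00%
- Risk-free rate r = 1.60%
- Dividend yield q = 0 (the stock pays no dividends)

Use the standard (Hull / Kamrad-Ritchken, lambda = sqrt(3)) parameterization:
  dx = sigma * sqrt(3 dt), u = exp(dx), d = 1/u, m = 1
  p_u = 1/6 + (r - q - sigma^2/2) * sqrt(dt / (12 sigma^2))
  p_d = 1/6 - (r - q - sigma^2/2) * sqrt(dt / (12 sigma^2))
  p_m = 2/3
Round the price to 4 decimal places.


Answer: Price = V(0,0) = 1.6456

Derivation:
dt = T/N = 0.500000; dx = sigma*sqrt(3*dt) = 0.612372
u = exp(dx) = 1.844803; d = 1/u = 0.542063
p_u = 0.122168, p_m = 0.666667, p_d = 0.211166
Discount per step: exp(-r*dt) = 0.992032
Stock lattice S(k, j) with j the centered position index:
  k=0: S(0,+0) = 9.6800
  k=1: S(1,-1) = 5.2472; S(1,+0) = 9.6800; S(1,+1) = 17.8577
  k=2: S(2,-2) = 2.8443; S(2,-1) = 5.2472; S(2,+0) = 9.6800; S(2,+1) = 17.8577; S(2,+2) = 32.9439
  k=3: S(3,-3) = 1.5418; S(3,-2) = 2.8443; S(3,-1) = 5.2472; S(3,+0) = 9.6800; S(3,+1) = 17.8577; S(3,+2) = 32.9439; S(3,+3) = 60.7750
Terminal payoffs V(N, j) = max(K - S_T, 0):
  V(3,-3) = 7.328209; V(3,-2) = 6.025700; V(3,-1) = 3.622827; V(3,+0) = 0.000000; V(3,+1) = 0.000000; V(3,+2) = 0.000000; V(3,+3) = 0.000000
Backward induction: V(k, j) = exp(-r*dt) * [p_u * V(k+1, j+1) + p_m * V(k+1, j) + p_d * V(k+1, j-1)]
  V(2,-2) = exp(-r*dt) * [p_u*3.622827 + p_m*6.025700 + p_d*7.328209] = 5.959326
  V(2,-1) = exp(-r*dt) * [p_u*0.000000 + p_m*3.622827 + p_d*6.025700] = 3.658256
  V(2,+0) = exp(-r*dt) * [p_u*0.000000 + p_m*0.000000 + p_d*3.622827] = 0.758921
  V(2,+1) = exp(-r*dt) * [p_u*0.000000 + p_m*0.000000 + p_d*0.000000] = 0.000000
  V(2,+2) = exp(-r*dt) * [p_u*0.000000 + p_m*0.000000 + p_d*0.000000] = 0.000000
  V(1,-1) = exp(-r*dt) * [p_u*0.758921 + p_m*3.658256 + p_d*5.959326] = 3.759760
  V(1,+0) = exp(-r*dt) * [p_u*0.000000 + p_m*0.758921 + p_d*3.658256] = 1.268259
  V(1,+1) = exp(-r*dt) * [p_u*0.000000 + p_m*0.000000 + p_d*0.758921] = 0.158981
  V(0,+0) = exp(-r*dt) * [p_u*0.158981 + p_m*1.268259 + p_d*3.759760] = 1.645643


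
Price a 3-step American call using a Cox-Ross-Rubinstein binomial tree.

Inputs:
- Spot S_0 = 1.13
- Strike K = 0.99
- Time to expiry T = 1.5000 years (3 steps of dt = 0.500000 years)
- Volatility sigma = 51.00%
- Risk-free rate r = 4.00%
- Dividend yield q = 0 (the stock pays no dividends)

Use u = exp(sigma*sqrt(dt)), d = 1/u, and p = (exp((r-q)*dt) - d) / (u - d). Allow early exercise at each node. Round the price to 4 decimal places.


Answer: Price = V(0,0) = 0.3780

Derivation:
dt = T/N = 0.500000
u = exp(sigma*sqrt(dt)) = 1.434225; d = 1/u = 0.697241
p = (exp((r-q)*dt) - d) / (u - d) = 0.438219
Discount per step: exp(-r*dt) = 0.980199
Stock lattice S(k, i) with i counting down-moves:
  k=0: S(0,0) = 1.1300
  k=1: S(1,0) = 1.6207; S(1,1) = 0.7879
  k=2: S(2,0) = 2.3244; S(2,1) = 1.1300; S(2,2) = 0.5493
  k=3: S(3,0) = 3.3337; S(3,1) = 1.6207; S(3,2) = 0.7879; S(3,3) = 0.3830
Terminal payoffs V(N, i) = max(S_T - K, 0):
  V(3,0) = 2.343727; V(3,1) = 0.630674; V(3,2) = 0.000000; V(3,3) = 0.000000
Backward induction: V(k, i) = exp(-r*dt) * [p * V(k+1, i) + (1-p) * V(k+1, i+1)]; then take max(V_cont, immediate exercise) for American.
  V(2,0) = exp(-r*dt) * [p*2.343727 + (1-p)*0.630674] = 1.354014; exercise = 1.334411; V(2,0) = max -> 1.354014
  V(2,1) = exp(-r*dt) * [p*0.630674 + (1-p)*0.000000] = 0.270901; exercise = 0.140000; V(2,1) = max -> 0.270901
  V(2,2) = exp(-r*dt) * [p*0.000000 + (1-p)*0.000000] = 0.000000; exercise = 0.000000; V(2,2) = max -> 0.000000
  V(1,0) = exp(-r*dt) * [p*1.354014 + (1-p)*0.270901] = 0.730779; exercise = 0.630674; V(1,0) = max -> 0.730779
  V(1,1) = exp(-r*dt) * [p*0.270901 + (1-p)*0.000000] = 0.116363; exercise = 0.000000; V(1,1) = max -> 0.116363
  V(0,0) = exp(-r*dt) * [p*0.730779 + (1-p)*0.116363] = 0.377977; exercise = 0.140000; V(0,0) = max -> 0.377977


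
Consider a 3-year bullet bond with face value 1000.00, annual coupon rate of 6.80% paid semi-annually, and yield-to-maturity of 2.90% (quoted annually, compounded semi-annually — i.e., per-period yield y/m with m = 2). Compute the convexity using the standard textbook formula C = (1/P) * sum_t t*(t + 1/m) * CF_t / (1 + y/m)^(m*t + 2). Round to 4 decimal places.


Answer: Convexity = 9.1982

Derivation:
Coupon per period c = face * coupon_rate / m = 34.000000
Periods per year m = 2; per-period yield y/m = 0.014500
Number of cashflows N = 6
Cashflows (t years, CF_t, discount factor 1/(1+y/m)^(m*t), PV):
  t = 0.5000: CF_t = 34.000000, DF = 0.985707, PV = 33.514046
  t = 1.0000: CF_t = 34.000000, DF = 0.971619, PV = 33.035038
  t = 1.5000: CF_t = 34.000000, DF = 0.957732, PV = 32.562877
  t = 2.0000: CF_t = 34.000000, DF = 0.944043, PV = 32.097463
  t = 2.5000: CF_t = 34.000000, DF = 0.930550, PV = 31.638702
  t = 3.0000: CF_t = 1034.000000, DF = 0.917250, PV = 948.436437
Price P = sum_t PV_t = 1111.284564
Convexity numerator sum_t t*(t + 1/m) * CF_t / (1+y/m)^(m*t + 2):
  t = 0.5000: term = 16.281438
  t = 1.0000: term = 48.146195
  t = 1.5000: term = 94.916106
  t = 2.0000: term = 155.932490
  t = 2.5000: term = 230.555677
  t = 3.0000: term = 9675.945797
Convexity = (1/P) * sum = 10221.777704 / 1111.284564 = 9.198164


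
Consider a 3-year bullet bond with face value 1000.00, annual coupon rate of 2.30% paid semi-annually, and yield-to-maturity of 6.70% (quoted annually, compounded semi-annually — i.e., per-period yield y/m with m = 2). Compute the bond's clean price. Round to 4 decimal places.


Coupon per period c = face * coupon_rate / m = 11.500000
Periods per year m = 2; per-period yield y/m = 0.033500
Number of cashflows N = 6
Cashflows (t years, CF_t, discount factor 1/(1+y/m)^(m*t), PV):
  t = 0.5000: CF_t = 11.500000, DF = 0.967586, PV = 11.127238
  t = 1.0000: CF_t = 11.500000, DF = 0.936222, PV = 10.766558
  t = 1.5000: CF_t = 11.500000, DF = 0.905876, PV = 10.417569
  t = 2.0000: CF_t = 11.500000, DF = 0.876512, PV = 10.079893
  t = 2.5000: CF_t = 11.500000, DF = 0.848101, PV = 9.753162
  t = 3.0000: CF_t = 1011.500000, DF = 0.820611, PV = 830.047606
Price P = sum_t PV_t = 882.192025

Answer: Price = 882.1920


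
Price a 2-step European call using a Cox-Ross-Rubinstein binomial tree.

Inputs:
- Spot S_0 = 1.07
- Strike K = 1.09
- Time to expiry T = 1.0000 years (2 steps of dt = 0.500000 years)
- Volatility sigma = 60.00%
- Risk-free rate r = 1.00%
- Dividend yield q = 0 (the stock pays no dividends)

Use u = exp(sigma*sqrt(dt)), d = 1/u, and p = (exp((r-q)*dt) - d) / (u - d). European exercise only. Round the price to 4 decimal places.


Answer: Price = V(0,0) = 0.2247

Derivation:
dt = T/N = 0.500000
u = exp(sigma*sqrt(dt)) = 1.528465; d = 1/u = 0.654251
p = (exp((r-q)*dt) - d) / (u - d) = 0.401231
Discount per step: exp(-r*dt) = 0.995012
Stock lattice S(k, i) with i counting down-moves:
  k=0: S(0,0) = 1.0700
  k=1: S(1,0) = 1.6355; S(1,1) = 0.7000
  k=2: S(2,0) = 2.4997; S(2,1) = 1.0700; S(2,2) = 0.4580
Terminal payoffs V(N, i) = max(S_T - K, 0):
  V(2,0) = 1.409740; V(2,1) = 0.000000; V(2,2) = 0.000000
Backward induction: V(k, i) = exp(-r*dt) * [p * V(k+1, i) + (1-p) * V(k+1, i+1)].
  V(1,0) = exp(-r*dt) * [p*1.409740 + (1-p)*0.000000] = 0.562810
  V(1,1) = exp(-r*dt) * [p*0.000000 + (1-p)*0.000000] = 0.000000
  V(0,0) = exp(-r*dt) * [p*0.562810 + (1-p)*0.000000] = 0.224690


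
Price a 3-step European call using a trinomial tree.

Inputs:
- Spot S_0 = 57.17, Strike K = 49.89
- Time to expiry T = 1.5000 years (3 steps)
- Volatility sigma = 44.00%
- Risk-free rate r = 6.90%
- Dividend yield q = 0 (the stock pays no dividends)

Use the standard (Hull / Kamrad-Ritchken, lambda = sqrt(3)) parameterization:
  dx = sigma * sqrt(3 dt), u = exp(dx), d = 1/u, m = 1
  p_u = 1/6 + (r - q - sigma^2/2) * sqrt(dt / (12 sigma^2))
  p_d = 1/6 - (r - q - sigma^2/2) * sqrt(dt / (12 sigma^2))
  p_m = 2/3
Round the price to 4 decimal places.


Answer: Price = V(0,0) = 17.9310

Derivation:
dt = T/N = 0.500000; dx = sigma*sqrt(3*dt) = 0.538888
u = exp(dx) = 1.714099; d = 1/u = 0.583397
p_u = 0.153770, p_m = 0.666667, p_d = 0.179564
Discount per step: exp(-r*dt) = 0.966088
Stock lattice S(k, j) with j the centered position index:
  k=0: S(0,+0) = 57.1700
  k=1: S(1,-1) = 33.3528; S(1,+0) = 57.1700; S(1,+1) = 97.9951
  k=2: S(2,-2) = 19.4579; S(2,-1) = 33.3528; S(2,+0) = 57.1700; S(2,+1) = 97.9951; S(2,+2) = 167.9733
  k=3: S(3,-3) = 11.3517; S(3,-2) = 19.4579; S(3,-1) = 33.3528; S(3,+0) = 57.1700; S(3,+1) = 97.9951; S(3,+2) = 167.9733; S(3,+3) = 287.9228
Terminal payoffs V(N, j) = max(S_T - K, 0):
  V(3,-3) = 0.000000; V(3,-2) = 0.000000; V(3,-1) = 0.000000; V(3,+0) = 7.280000; V(3,+1) = 48.105056; V(3,+2) = 118.083255; V(3,+3) = 238.032837
Backward induction: V(k, j) = exp(-r*dt) * [p_u * V(k+1, j+1) + p_m * V(k+1, j) + p_d * V(k+1, j-1)]
  V(2,-2) = exp(-r*dt) * [p_u*0.000000 + p_m*0.000000 + p_d*0.000000] = 0.000000
  V(2,-1) = exp(-r*dt) * [p_u*7.280000 + p_m*0.000000 + p_d*0.000000] = 1.081481
  V(2,+0) = exp(-r*dt) * [p_u*48.105056 + p_m*7.280000 + p_d*0.000000] = 11.835002
  V(2,+1) = exp(-r*dt) * [p_u*118.083255 + p_m*48.105056 + p_d*7.280000] = 49.787257
  V(2,+2) = exp(-r*dt) * [p_u*238.032837 + p_m*118.083255 + p_d*48.105056] = 119.758564
  V(1,-1) = exp(-r*dt) * [p_u*11.835002 + p_m*1.081481 + p_d*0.000000] = 2.454688
  V(1,+0) = exp(-r*dt) * [p_u*49.787257 + p_m*11.835002 + p_d*1.081481] = 15.206201
  V(1,+1) = exp(-r*dt) * [p_u*119.758564 + p_m*49.787257 + p_d*11.835002] = 51.909745
  V(0,+0) = exp(-r*dt) * [p_u*51.909745 + p_m*15.206201 + p_d*2.454688] = 17.930974


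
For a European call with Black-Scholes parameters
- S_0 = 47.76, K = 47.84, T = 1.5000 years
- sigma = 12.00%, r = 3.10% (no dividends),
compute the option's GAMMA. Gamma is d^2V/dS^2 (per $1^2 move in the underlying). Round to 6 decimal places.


Answer: Gamma = 0.052907

Derivation:
d1 = 0.3784894358; d2 = 0.2315200512
phi(d1) = 0.3713665645; exp(-qT) = 1.0000000000; exp(-rT) = 0.9545645606
Gamma = exp(-qT) * phi(d1) / (S * sigma * sqrt(T)) = 1.0000000000 * 0.3713665645 / (47.7600 * 0.1200 * 1.2247448714) = 0.052907


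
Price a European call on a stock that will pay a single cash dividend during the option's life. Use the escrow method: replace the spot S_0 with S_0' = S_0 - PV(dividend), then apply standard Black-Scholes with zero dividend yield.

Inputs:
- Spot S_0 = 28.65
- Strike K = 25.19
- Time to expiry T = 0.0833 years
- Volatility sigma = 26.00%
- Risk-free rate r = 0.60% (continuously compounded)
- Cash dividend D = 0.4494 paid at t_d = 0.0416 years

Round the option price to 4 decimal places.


PV(D) = D * exp(-r * t_d) = 0.4494 * 0.99975043 = 0.44928784
S_0' = S_0 - PV(D) = 28.6500 - 0.44928784 = 28.20071216
d1 = (ln(S_0'/K) + (r + sigma^2/2)*T) / (sigma*sqrt(T)) = 1.54870299
d2 = d1 - sigma*sqrt(T) = 1.47366246
exp(-rT) = 0.99950032
N(d1) = 0.93927343; N(d2) = 0.92971375
C = S_0' * N(d1) - K * exp(-rT) * N(d2) = 28.20071216 * 0.93927343 - 25.1900 * 0.99950032 * 0.92971375 = 3.0804

Answer: Price = 3.0804


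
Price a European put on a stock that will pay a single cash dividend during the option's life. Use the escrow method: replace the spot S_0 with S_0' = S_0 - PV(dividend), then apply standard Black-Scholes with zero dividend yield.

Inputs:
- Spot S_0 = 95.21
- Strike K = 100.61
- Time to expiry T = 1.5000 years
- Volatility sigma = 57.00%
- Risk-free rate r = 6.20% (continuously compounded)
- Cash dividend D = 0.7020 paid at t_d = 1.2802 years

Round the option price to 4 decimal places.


PV(D) = D * exp(-r * t_d) = 0.7020 * 0.92369588 = 0.64843450
S_0' = S_0 - PV(D) = 95.2100 - 0.64843450 = 94.56156550
d1 = (ln(S_0'/K) + (r + sigma^2/2)*T) / (sigma*sqrt(T)) = 0.39345746
d2 = d1 - sigma*sqrt(T) = -0.30464712
exp(-rT) = 0.91119350
N(-d1) = 0.34699082; N(-d2) = 0.61968254
P = K * exp(-rT) * N(-d2) - S_0' * N(-d1) = 100.6100 * 0.91119350 * 0.61968254 - 94.56156550 * 0.34699082 = 23.9975

Answer: Price = 23.9975


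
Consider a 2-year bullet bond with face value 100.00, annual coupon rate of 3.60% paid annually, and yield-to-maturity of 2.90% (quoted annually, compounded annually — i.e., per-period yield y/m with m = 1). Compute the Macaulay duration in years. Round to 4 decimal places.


Answer: Macaulay duration = 1.9655 years

Derivation:
Coupon per period c = face * coupon_rate / m = 3.600000
Periods per year m = 1; per-period yield y/m = 0.029000
Number of cashflows N = 2
Cashflows (t years, CF_t, discount factor 1/(1+y/m)^(m*t), PV):
  t = 1.0000: CF_t = 3.600000, DF = 0.971817, PV = 3.498542
  t = 2.0000: CF_t = 103.600000, DF = 0.944429, PV = 97.842830
Price P = sum_t PV_t = 101.341372
Macaulay numerator sum_t t * PV_t:
  t * PV_t at t = 1.0000: 3.498542
  t * PV_t at t = 2.0000: 195.685660
Macaulay duration D = (sum_t t * PV_t) / P = 199.184202 / 101.341372 = 1.965478


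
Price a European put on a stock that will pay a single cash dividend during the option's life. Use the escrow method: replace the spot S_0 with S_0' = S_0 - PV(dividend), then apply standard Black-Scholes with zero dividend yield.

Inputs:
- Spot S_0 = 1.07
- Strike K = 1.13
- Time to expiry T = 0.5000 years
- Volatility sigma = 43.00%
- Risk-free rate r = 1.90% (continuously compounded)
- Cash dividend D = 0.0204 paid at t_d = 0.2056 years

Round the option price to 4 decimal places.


Answer: Price = 0.1688

Derivation:
PV(D) = D * exp(-r * t_d) = 0.0204 * 0.99610122 = 0.02032046
S_0' = S_0 - PV(D) = 1.0700 - 0.02032046 = 1.04967954
d1 = (ln(S_0'/K) + (r + sigma^2/2)*T) / (sigma*sqrt(T)) = -0.05922503
d2 = d1 - sigma*sqrt(T) = -0.36328094
exp(-rT) = 0.99054498
N(-d1) = 0.52361356; N(-d2) = 0.64180249
P = K * exp(-rT) * N(-d2) - S_0' * N(-d1) = 1.1300 * 0.99054498 * 0.64180249 - 1.04967954 * 0.52361356 = 0.1688


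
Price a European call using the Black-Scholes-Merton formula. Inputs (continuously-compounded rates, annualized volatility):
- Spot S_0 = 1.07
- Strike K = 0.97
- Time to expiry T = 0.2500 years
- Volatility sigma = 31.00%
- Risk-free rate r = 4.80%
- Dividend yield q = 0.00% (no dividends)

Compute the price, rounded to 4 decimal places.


Answer: Price = 0.1336

Derivation:
d1 = (ln(S/K) + (r - q + 0.5*sigma^2) * T) / (sigma * sqrt(T)) = 0.78793778
d2 = d1 - sigma * sqrt(T) = 0.63293778
exp(-rT) = 0.98807171; exp(-qT) = 1.00000000
C = S_0 * exp(-qT) * N(d1) - K * exp(-rT) * N(d2)
N(d1) = 0.78463345; N(d2) = 0.73661286
C = 1.0700 * 1.00000000 * 0.78463345 - 0.9700 * 0.98807171 * 0.73661286 = 0.1336


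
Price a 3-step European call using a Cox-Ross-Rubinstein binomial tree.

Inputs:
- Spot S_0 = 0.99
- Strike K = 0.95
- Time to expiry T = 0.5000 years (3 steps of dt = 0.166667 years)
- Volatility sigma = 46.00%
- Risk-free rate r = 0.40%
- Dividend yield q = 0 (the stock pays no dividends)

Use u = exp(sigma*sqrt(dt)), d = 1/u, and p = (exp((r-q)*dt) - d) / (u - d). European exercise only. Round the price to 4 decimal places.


Answer: Price = V(0,0) = 0.1567

Derivation:
dt = T/N = 0.166667
u = exp(sigma*sqrt(dt)) = 1.206585; d = 1/u = 0.828785
p = (exp((r-q)*dt) - d) / (u - d) = 0.454954
Discount per step: exp(-r*dt) = 0.999334
Stock lattice S(k, i) with i counting down-moves:
  k=0: S(0,0) = 0.9900
  k=1: S(1,0) = 1.1945; S(1,1) = 0.8205
  k=2: S(2,0) = 1.4413; S(2,1) = 0.9900; S(2,2) = 0.6800
  k=3: S(3,0) = 1.7390; S(3,1) = 1.1945; S(3,2) = 0.8205; S(3,3) = 0.5636
Terminal payoffs V(N, i) = max(S_T - K, 0):
  V(3,0) = 0.789038; V(3,1) = 0.244519; V(3,2) = 0.000000; V(3,3) = 0.000000
Backward induction: V(k, i) = exp(-r*dt) * [p * V(k+1, i) + (1-p) * V(k+1, i+1)].
  V(2,0) = exp(-r*dt) * [p*0.789038 + (1-p)*0.244519] = 0.491922
  V(2,1) = exp(-r*dt) * [p*0.244519 + (1-p)*0.000000] = 0.111171
  V(2,2) = exp(-r*dt) * [p*0.000000 + (1-p)*0.000000] = 0.000000
  V(1,0) = exp(-r*dt) * [p*0.491922 + (1-p)*0.111171] = 0.284206
  V(1,1) = exp(-r*dt) * [p*0.111171 + (1-p)*0.000000] = 0.050544
  V(0,0) = exp(-r*dt) * [p*0.284206 + (1-p)*0.050544] = 0.156745


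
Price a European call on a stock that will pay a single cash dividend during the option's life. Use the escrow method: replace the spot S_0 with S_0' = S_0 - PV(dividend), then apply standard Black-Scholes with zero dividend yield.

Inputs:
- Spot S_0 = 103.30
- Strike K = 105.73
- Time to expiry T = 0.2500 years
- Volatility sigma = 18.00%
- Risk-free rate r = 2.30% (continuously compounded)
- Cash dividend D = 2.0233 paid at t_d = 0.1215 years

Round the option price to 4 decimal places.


Answer: Price = 2.0957

Derivation:
PV(D) = D * exp(-r * t_d) = 2.0233 * 0.99720940 = 2.01765378
S_0' = S_0 - PV(D) = 103.3000 - 2.01765378 = 101.28234622
d1 = (ln(S_0'/K) + (r + sigma^2/2)*T) / (sigma*sqrt(T)) = -0.36862834
d2 = d1 - sigma*sqrt(T) = -0.45862834
exp(-rT) = 0.99426650
N(d1) = 0.35620238; N(d2) = 0.32325054
C = S_0' * N(d1) - K * exp(-rT) * N(d2) = 101.28234622 * 0.35620238 - 105.7300 * 0.99426650 * 0.32325054 = 2.0957


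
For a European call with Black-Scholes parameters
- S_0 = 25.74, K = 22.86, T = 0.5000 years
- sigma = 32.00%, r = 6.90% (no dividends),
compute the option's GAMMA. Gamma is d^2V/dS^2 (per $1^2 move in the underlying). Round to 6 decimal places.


d1 = 0.7900041963; d2 = 0.5637300263
phi(d1) = 0.2920028115; exp(-qT) = 1.0000000000; exp(-rT) = 0.9660883397
Gamma = exp(-qT) * phi(d1) / (S * sigma * sqrt(T)) = 1.0000000000 * 0.2920028115 / (25.7400 * 0.3200 * 0.7071067812) = 0.050135

Answer: Gamma = 0.050135


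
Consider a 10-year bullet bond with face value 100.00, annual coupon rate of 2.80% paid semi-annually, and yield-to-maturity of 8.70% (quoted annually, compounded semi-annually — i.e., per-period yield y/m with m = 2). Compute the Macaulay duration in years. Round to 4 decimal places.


Coupon per period c = face * coupon_rate / m = 1.400000
Periods per year m = 2; per-period yield y/m = 0.043500
Number of cashflows N = 20
Cashflows (t years, CF_t, discount factor 1/(1+y/m)^(m*t), PV):
  t = 0.5000: CF_t = 1.400000, DF = 0.958313, PV = 1.341639
  t = 1.0000: CF_t = 1.400000, DF = 0.918365, PV = 1.285710
  t = 1.5000: CF_t = 1.400000, DF = 0.880081, PV = 1.232113
  t = 2.0000: CF_t = 1.400000, DF = 0.843393, PV = 1.180751
  t = 2.5000: CF_t = 1.400000, DF = 0.808235, PV = 1.131529
  t = 3.0000: CF_t = 1.400000, DF = 0.774543, PV = 1.084360
  t = 3.5000: CF_t = 1.400000, DF = 0.742254, PV = 1.039156
  t = 4.0000: CF_t = 1.400000, DF = 0.711312, PV = 0.995837
  t = 4.5000: CF_t = 1.400000, DF = 0.681660, PV = 0.954324
  t = 5.0000: CF_t = 1.400000, DF = 0.653244, PV = 0.914542
  t = 5.5000: CF_t = 1.400000, DF = 0.626013, PV = 0.876418
  t = 6.0000: CF_t = 1.400000, DF = 0.599916, PV = 0.839883
  t = 6.5000: CF_t = 1.400000, DF = 0.574908, PV = 0.804871
  t = 7.0000: CF_t = 1.400000, DF = 0.550942, PV = 0.771318
  t = 7.5000: CF_t = 1.400000, DF = 0.527975, PV = 0.739165
  t = 8.0000: CF_t = 1.400000, DF = 0.505965, PV = 0.708351
  t = 8.5000: CF_t = 1.400000, DF = 0.484873, PV = 0.678823
  t = 9.0000: CF_t = 1.400000, DF = 0.464661, PV = 0.650525
  t = 9.5000: CF_t = 1.400000, DF = 0.445290, PV = 0.623407
  t = 10.0000: CF_t = 101.400000, DF = 0.426728, PV = 43.270198
Price P = sum_t PV_t = 61.122919
Macaulay numerator sum_t t * PV_t:
  t * PV_t at t = 0.5000: 0.670819
  t * PV_t at t = 1.0000: 1.285710
  t * PV_t at t = 1.5000: 1.848170
  t * PV_t at t = 2.0000: 2.361501
  t * PV_t at t = 2.5000: 2.828823
  t * PV_t at t = 3.0000: 3.253079
  t * PV_t at t = 3.5000: 3.637047
  t * PV_t at t = 4.0000: 3.983349
  t * PV_t at t = 4.5000: 4.294459
  t * PV_t at t = 5.0000: 4.572708
  t * PV_t at t = 5.5000: 4.820296
  t * PV_t at t = 6.0000: 5.039296
  t * PV_t at t = 6.5000: 5.231660
  t * PV_t at t = 7.0000: 5.399229
  t * PV_t at t = 7.5000: 5.543735
  t * PV_t at t = 8.0000: 5.666812
  t * PV_t at t = 8.5000: 5.769993
  t * PV_t at t = 9.0000: 5.854723
  t * PV_t at t = 9.5000: 5.922363
  t * PV_t at t = 10.0000: 432.701984
Macaulay duration D = (sum_t t * PV_t) / P = 510.685758 / 61.122919 = 8.355062

Answer: Macaulay duration = 8.3551 years


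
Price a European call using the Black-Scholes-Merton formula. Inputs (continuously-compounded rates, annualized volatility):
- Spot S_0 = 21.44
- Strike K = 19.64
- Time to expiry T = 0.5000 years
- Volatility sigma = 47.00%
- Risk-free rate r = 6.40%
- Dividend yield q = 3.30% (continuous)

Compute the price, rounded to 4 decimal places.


d1 = (ln(S/K) + (r - q + 0.5*sigma^2) * T) / (sigma * sqrt(T)) = 0.47666529
d2 = d1 - sigma * sqrt(T) = 0.14432511
exp(-rT) = 0.96850658; exp(-qT) = 0.98363538
C = S_0 * exp(-qT) * N(d1) - K * exp(-rT) * N(d2)
N(d1) = 0.68319976; N(d2) = 0.55737812
C = 21.4400 * 0.98363538 * 0.68319976 - 19.6400 * 0.96850658 * 0.55737812 = 3.8059

Answer: Price = 3.8059


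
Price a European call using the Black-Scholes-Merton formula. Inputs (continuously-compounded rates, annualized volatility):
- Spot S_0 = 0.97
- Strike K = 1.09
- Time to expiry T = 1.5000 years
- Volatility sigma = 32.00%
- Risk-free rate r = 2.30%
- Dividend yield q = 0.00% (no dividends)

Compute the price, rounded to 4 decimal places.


Answer: Price = 0.1190

Derivation:
d1 = (ln(S/K) + (r - q + 0.5*sigma^2) * T) / (sigma * sqrt(T)) = -0.01361739
d2 = d1 - sigma * sqrt(T) = -0.40553575
exp(-rT) = 0.96608834; exp(-qT) = 1.00000000
C = S_0 * exp(-qT) * N(d1) - K * exp(-rT) * N(d2)
N(d1) = 0.49456762; N(d2) = 0.34254187
C = 0.9700 * 1.00000000 * 0.49456762 - 1.0900 * 0.96608834 * 0.34254187 = 0.1190


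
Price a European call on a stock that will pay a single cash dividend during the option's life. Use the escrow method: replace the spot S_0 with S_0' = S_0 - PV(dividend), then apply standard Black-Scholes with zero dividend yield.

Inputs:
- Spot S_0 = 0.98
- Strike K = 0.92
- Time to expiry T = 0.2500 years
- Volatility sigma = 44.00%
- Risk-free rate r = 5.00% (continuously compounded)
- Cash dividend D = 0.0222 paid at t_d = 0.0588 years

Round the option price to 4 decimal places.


Answer: Price = 0.1087

Derivation:
PV(D) = D * exp(-r * t_d) = 0.0222 * 0.99706432 = 0.02213483
S_0' = S_0 - PV(D) = 0.9800 - 0.02213483 = 0.95786517
d1 = (ln(S_0'/K) + (r + sigma^2/2)*T) / (sigma*sqrt(T)) = 0.35015163
d2 = d1 - sigma*sqrt(T) = 0.13015163
exp(-rT) = 0.98757780
N(d1) = 0.63688755; N(d2) = 0.55177677
C = S_0' * N(d1) - K * exp(-rT) * N(d2) = 0.95786517 * 0.63688755 - 0.9200 * 0.98757780 * 0.55177677 = 0.1087


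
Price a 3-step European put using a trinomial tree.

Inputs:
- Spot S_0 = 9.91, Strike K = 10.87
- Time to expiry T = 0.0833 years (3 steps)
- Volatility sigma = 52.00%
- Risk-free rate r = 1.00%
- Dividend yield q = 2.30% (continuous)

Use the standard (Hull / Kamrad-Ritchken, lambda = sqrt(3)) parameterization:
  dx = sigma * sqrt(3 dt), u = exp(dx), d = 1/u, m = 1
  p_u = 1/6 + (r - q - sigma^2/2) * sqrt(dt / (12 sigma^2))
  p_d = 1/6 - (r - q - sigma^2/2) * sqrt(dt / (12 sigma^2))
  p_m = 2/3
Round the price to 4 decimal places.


dt = T/N = 0.027767; dx = sigma*sqrt(3*dt) = 0.150081
u = exp(dx) = 1.161928; d = 1/u = 0.860638
p_u = 0.152957, p_m = 0.666667, p_d = 0.180376
Discount per step: exp(-r*dt) = 0.999722
Stock lattice S(k, j) with j the centered position index:
  k=0: S(0,+0) = 9.9100
  k=1: S(1,-1) = 8.5289; S(1,+0) = 9.9100; S(1,+1) = 11.5147
  k=2: S(2,-2) = 7.3403; S(2,-1) = 8.5289; S(2,+0) = 9.9100; S(2,+1) = 11.5147; S(2,+2) = 13.3793
  k=3: S(3,-3) = 6.3174; S(3,-2) = 7.3403; S(3,-1) = 8.5289; S(3,+0) = 9.9100; S(3,+1) = 11.5147; S(3,+2) = 13.3793; S(3,+3) = 15.5458
Terminal payoffs V(N, j) = max(K - S_T, 0):
  V(3,-3) = 4.552641; V(3,-2) = 3.529681; V(3,-1) = 2.341075; V(3,+0) = 0.960000; V(3,+1) = 0.000000; V(3,+2) = 0.000000; V(3,+3) = 0.000000
Backward induction: V(k, j) = exp(-r*dt) * [p_u * V(k+1, j+1) + p_m * V(k+1, j) + p_d * V(k+1, j-1)]
  V(2,-2) = exp(-r*dt) * [p_u*2.341075 + p_m*3.529681 + p_d*4.552641] = 3.531412
  V(2,-1) = exp(-r*dt) * [p_u*0.960000 + p_m*2.341075 + p_d*3.529681] = 2.343575
  V(2,+0) = exp(-r*dt) * [p_u*0.000000 + p_m*0.960000 + p_d*2.341075] = 1.061979
  V(2,+1) = exp(-r*dt) * [p_u*0.000000 + p_m*0.000000 + p_d*0.960000] = 0.173113
  V(2,+2) = exp(-r*dt) * [p_u*0.000000 + p_m*0.000000 + p_d*0.000000] = 0.000000
  V(1,-1) = exp(-r*dt) * [p_u*1.061979 + p_m*2.343575 + p_d*3.531412] = 2.361147
  V(1,+0) = exp(-r*dt) * [p_u*0.173113 + p_m*1.061979 + p_d*2.343575] = 1.156868
  V(1,+1) = exp(-r*dt) * [p_u*0.000000 + p_m*0.173113 + p_d*1.061979] = 0.306879
  V(0,+0) = exp(-r*dt) * [p_u*0.306879 + p_m*1.156868 + p_d*2.361147] = 1.243734

Answer: Price = V(0,0) = 1.2437


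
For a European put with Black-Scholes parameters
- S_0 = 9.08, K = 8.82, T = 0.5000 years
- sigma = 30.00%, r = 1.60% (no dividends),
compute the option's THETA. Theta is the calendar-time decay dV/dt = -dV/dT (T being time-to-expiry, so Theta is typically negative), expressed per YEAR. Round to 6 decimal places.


Answer: Theta = -0.672566

Derivation:
d1 = 0.2807323409; d2 = 0.0686003066
phi(d1) = 0.3835275368; exp(-qT) = 1.0000000000; exp(-rT) = 0.9920319148
Theta = -S*exp(-qT)*phi(d1)*sigma/(2*sqrt(T)) + r*K*exp(-rT)*N(-d2) - q*S*exp(-qT)*N(-d1)
N(-d1) = 0.3894578507; N(-d2) = 0.4726538874; sqrt(T) = 0.7071067812
Term 1 = -9.0800 * 1.0000000000 * 0.3835275368 * 0.3000 / (2 * 0.7071067812) = -0.7387349676
Term 2 = 0.0160 * 8.8200 * 0.9920319148 * 0.4726538874 = 0.0661694380
Term 3 = 0 (no dividend yield, q = 0)
Theta = -0.7387349676 + (0.0661694380) + (0.0000000000) = -0.672566


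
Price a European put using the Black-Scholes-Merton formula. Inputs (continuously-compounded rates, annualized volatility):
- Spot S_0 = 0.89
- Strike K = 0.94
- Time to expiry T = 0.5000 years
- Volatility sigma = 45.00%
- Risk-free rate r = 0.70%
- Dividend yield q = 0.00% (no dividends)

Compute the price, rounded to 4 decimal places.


Answer: Price = 0.1403

Derivation:
d1 = (ln(S/K) + (r - q + 0.5*sigma^2) * T) / (sigma * sqrt(T)) = -0.00167635
d2 = d1 - sigma * sqrt(T) = -0.31987441
exp(-rT) = 0.99650612; exp(-qT) = 1.00000000
P = K * exp(-rT) * N(-d2) - S_0 * exp(-qT) * N(-d1)
N(-d1) = 0.50066877; N(-d2) = 0.62546823
P = 0.9400 * 0.99650612 * 0.62546823 - 0.8900 * 1.00000000 * 0.50066877 = 0.1403


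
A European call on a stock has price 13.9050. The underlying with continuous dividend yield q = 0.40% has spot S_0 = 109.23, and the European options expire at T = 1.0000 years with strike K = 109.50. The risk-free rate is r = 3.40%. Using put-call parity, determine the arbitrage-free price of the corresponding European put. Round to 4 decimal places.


Answer: Put price = 10.9506

Derivation:
Put-call parity: C - P = S_0 * exp(-qT) - K * exp(-rT).
S_0 * exp(-qT) = 109.2300 * 0.99600799 = 108.79395268
K * exp(-rT) = 109.5000 * 0.96657150 = 105.83957976
P = C - S*exp(-qT) + K*exp(-rT)
P = 13.9050 - 108.79395268 + 105.83957976 = 10.9506


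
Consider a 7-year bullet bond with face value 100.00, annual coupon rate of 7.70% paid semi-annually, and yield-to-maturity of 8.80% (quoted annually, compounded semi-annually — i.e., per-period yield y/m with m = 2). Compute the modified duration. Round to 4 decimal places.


Answer: Modified duration = 5.2579

Derivation:
Coupon per period c = face * coupon_rate / m = 3.850000
Periods per year m = 2; per-period yield y/m = 0.044000
Number of cashflows N = 14
Cashflows (t years, CF_t, discount factor 1/(1+y/m)^(m*t), PV):
  t = 0.5000: CF_t = 3.850000, DF = 0.957854, PV = 3.687739
  t = 1.0000: CF_t = 3.850000, DF = 0.917485, PV = 3.532317
  t = 1.5000: CF_t = 3.850000, DF = 0.878817, PV = 3.383446
  t = 2.0000: CF_t = 3.850000, DF = 0.841779, PV = 3.240849
  t = 2.5000: CF_t = 3.850000, DF = 0.806302, PV = 3.104261
  t = 3.0000: CF_t = 3.850000, DF = 0.772320, PV = 2.973430
  t = 3.5000: CF_t = 3.850000, DF = 0.739770, PV = 2.848113
  t = 4.0000: CF_t = 3.850000, DF = 0.708592, PV = 2.728078
  t = 4.5000: CF_t = 3.850000, DF = 0.678728, PV = 2.613101
  t = 5.0000: CF_t = 3.850000, DF = 0.650122, PV = 2.502971
  t = 5.5000: CF_t = 3.850000, DF = 0.622722, PV = 2.397481
  t = 6.0000: CF_t = 3.850000, DF = 0.596477, PV = 2.296438
  t = 6.5000: CF_t = 3.850000, DF = 0.571339, PV = 2.199653
  t = 7.0000: CF_t = 103.850000, DF = 0.547259, PV = 56.832861
Price P = sum_t PV_t = 94.340739
First compute Macaulay numerator sum_t t * PV_t:
  t * PV_t at t = 0.5000: 1.843870
  t * PV_t at t = 1.0000: 3.532317
  t * PV_t at t = 1.5000: 5.075169
  t * PV_t at t = 2.0000: 6.481697
  t * PV_t at t = 2.5000: 7.760653
  t * PV_t at t = 3.0000: 8.920290
  t * PV_t at t = 3.5000: 9.968396
  t * PV_t at t = 4.0000: 10.912311
  t * PV_t at t = 4.5000: 11.758956
  t * PV_t at t = 5.0000: 12.514853
  t * PV_t at t = 5.5000: 13.186148
  t * PV_t at t = 6.0000: 13.778629
  t * PV_t at t = 6.5000: 14.297747
  t * PV_t at t = 7.0000: 397.830027
Macaulay duration D = 517.861062 / 94.340739 = 5.489262
Modified duration = D / (1 + y/m) = 5.489262 / (1 + 0.044000) = 5.257914


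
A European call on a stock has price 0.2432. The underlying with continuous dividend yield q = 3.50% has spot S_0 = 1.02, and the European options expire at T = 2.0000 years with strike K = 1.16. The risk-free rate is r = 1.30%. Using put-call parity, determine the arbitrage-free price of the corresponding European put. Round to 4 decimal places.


Answer: Put price = 0.4224

Derivation:
Put-call parity: C - P = S_0 * exp(-qT) - K * exp(-rT).
S_0 * exp(-qT) = 1.0200 * 0.93239382 = 0.95104170
K * exp(-rT) = 1.1600 * 0.97433509 = 1.13022870
P = C - S*exp(-qT) + K*exp(-rT)
P = 0.2432 - 0.95104170 + 1.13022870 = 0.4224


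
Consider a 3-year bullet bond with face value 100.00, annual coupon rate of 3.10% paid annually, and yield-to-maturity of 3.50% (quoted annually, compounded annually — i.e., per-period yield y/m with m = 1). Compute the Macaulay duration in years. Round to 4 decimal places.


Coupon per period c = face * coupon_rate / m = 3.100000
Periods per year m = 1; per-period yield y/m = 0.035000
Number of cashflows N = 3
Cashflows (t years, CF_t, discount factor 1/(1+y/m)^(m*t), PV):
  t = 1.0000: CF_t = 3.100000, DF = 0.966184, PV = 2.995169
  t = 2.0000: CF_t = 3.100000, DF = 0.933511, PV = 2.893883
  t = 3.0000: CF_t = 103.100000, DF = 0.901943, PV = 92.990293
Price P = sum_t PV_t = 98.879345
Macaulay numerator sum_t t * PV_t:
  t * PV_t at t = 1.0000: 2.995169
  t * PV_t at t = 2.0000: 5.787766
  t * PV_t at t = 3.0000: 278.970879
Macaulay duration D = (sum_t t * PV_t) / P = 287.753814 / 98.879345 = 2.910151

Answer: Macaulay duration = 2.9102 years


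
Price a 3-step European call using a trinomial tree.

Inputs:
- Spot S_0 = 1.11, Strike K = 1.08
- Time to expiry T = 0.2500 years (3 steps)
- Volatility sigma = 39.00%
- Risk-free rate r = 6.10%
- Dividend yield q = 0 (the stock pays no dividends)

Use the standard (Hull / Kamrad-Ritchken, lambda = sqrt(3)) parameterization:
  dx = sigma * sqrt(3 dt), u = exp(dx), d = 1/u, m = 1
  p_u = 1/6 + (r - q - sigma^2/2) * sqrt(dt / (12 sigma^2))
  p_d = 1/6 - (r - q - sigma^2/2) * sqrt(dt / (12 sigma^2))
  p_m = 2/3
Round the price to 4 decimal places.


dt = T/N = 0.083333; dx = sigma*sqrt(3*dt) = 0.195000
u = exp(dx) = 1.215311; d = 1/u = 0.822835
p_u = 0.163451, p_m = 0.666667, p_d = 0.169882
Discount per step: exp(-r*dt) = 0.994930
Stock lattice S(k, j) with j the centered position index:
  k=0: S(0,+0) = 1.1100
  k=1: S(1,-1) = 0.9133; S(1,+0) = 1.1100; S(1,+1) = 1.3490
  k=2: S(2,-2) = 0.7515; S(2,-1) = 0.9133; S(2,+0) = 1.1100; S(2,+1) = 1.3490; S(2,+2) = 1.6394
  k=3: S(3,-3) = 0.6184; S(3,-2) = 0.7515; S(3,-1) = 0.9133; S(3,+0) = 1.1100; S(3,+1) = 1.3490; S(3,+2) = 1.6394; S(3,+3) = 1.9924
Terminal payoffs V(N, j) = max(S_T - K, 0):
  V(3,-3) = 0.000000; V(3,-2) = 0.000000; V(3,-1) = 0.000000; V(3,+0) = 0.030000; V(3,+1) = 0.268995; V(3,+2) = 0.559449; V(3,+3) = 0.912440
Backward induction: V(k, j) = exp(-r*dt) * [p_u * V(k+1, j+1) + p_m * V(k+1, j) + p_d * V(k+1, j-1)]
  V(2,-2) = exp(-r*dt) * [p_u*0.000000 + p_m*0.000000 + p_d*0.000000] = 0.000000
  V(2,-1) = exp(-r*dt) * [p_u*0.030000 + p_m*0.000000 + p_d*0.000000] = 0.004879
  V(2,+0) = exp(-r*dt) * [p_u*0.268995 + p_m*0.030000 + p_d*0.000000] = 0.063643
  V(2,+1) = exp(-r*dt) * [p_u*0.559449 + p_m*0.268995 + p_d*0.030000] = 0.274470
  V(2,+2) = exp(-r*dt) * [p_u*0.912440 + p_m*0.559449 + p_d*0.268995] = 0.564923
  V(1,-1) = exp(-r*dt) * [p_u*0.063643 + p_m*0.004879 + p_d*0.000000] = 0.013586
  V(1,+0) = exp(-r*dt) * [p_u*0.274470 + p_m*0.063643 + p_d*0.004879] = 0.087673
  V(1,+1) = exp(-r*dt) * [p_u*0.564923 + p_m*0.274470 + p_d*0.063643] = 0.284678
  V(0,+0) = exp(-r*dt) * [p_u*0.284678 + p_m*0.087673 + p_d*0.013586] = 0.106744

Answer: Price = V(0,0) = 0.1067


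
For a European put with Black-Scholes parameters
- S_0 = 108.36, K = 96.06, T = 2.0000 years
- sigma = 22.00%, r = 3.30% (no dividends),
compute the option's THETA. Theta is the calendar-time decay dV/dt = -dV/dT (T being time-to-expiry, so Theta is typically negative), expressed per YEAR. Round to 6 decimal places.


d1 = 0.7549522647; d2 = 0.4438252810
phi(d1) = 0.3000173435; exp(-qT) = 1.0000000000; exp(-rT) = 0.9361308643
Theta = -S*exp(-qT)*phi(d1)*sigma/(2*sqrt(T)) + r*K*exp(-rT)*N(-d2) - q*S*exp(-qT)*N(-d1)
N(-d1) = 0.2251388123; N(-d2) = 0.3285844545; sqrt(T) = 1.4142135624
Term 1 = -108.3600 * 1.0000000000 * 0.3000173435 * 0.2200 / (2 * 1.4142135624) = -2.5286751751
Term 2 = 0.0330 * 96.0600 * 0.9361308643 * 0.3285844545 = 0.9750796646
Term 3 = 0 (no dividend yield, q = 0)
Theta = -2.5286751751 + (0.9750796646) + (0.0000000000) = -1.553596

Answer: Theta = -1.553596


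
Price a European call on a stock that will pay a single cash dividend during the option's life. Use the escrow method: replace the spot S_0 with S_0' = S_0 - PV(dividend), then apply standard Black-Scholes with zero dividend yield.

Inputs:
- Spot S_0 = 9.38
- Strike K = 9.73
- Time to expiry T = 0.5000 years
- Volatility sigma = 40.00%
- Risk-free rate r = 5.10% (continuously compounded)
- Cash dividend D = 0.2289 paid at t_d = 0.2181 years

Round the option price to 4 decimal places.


Answer: Price = 0.8906

Derivation:
PV(D) = D * exp(-r * t_d) = 0.2289 * 0.98893853 = 0.22636803
S_0' = S_0 - PV(D) = 9.3800 - 0.22636803 = 9.15363197
d1 = (ln(S_0'/K) + (r + sigma^2/2)*T) / (sigma*sqrt(T)) = 0.01568660
d2 = d1 - sigma*sqrt(T) = -0.26715611
exp(-rT) = 0.97482238
N(d1) = 0.50625779; N(d2) = 0.39467448
C = S_0' * N(d1) - K * exp(-rT) * N(d2) = 9.15363197 * 0.50625779 - 9.7300 * 0.97482238 * 0.39467448 = 0.8906


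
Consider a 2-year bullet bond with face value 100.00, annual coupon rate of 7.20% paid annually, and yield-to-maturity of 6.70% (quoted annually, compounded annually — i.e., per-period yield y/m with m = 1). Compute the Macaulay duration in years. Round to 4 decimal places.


Coupon per period c = face * coupon_rate / m = 7.200000
Periods per year m = 1; per-period yield y/m = 0.067000
Number of cashflows N = 2
Cashflows (t years, CF_t, discount factor 1/(1+y/m)^(m*t), PV):
  t = 1.0000: CF_t = 7.200000, DF = 0.937207, PV = 6.747891
  t = 2.0000: CF_t = 107.200000, DF = 0.878357, PV = 94.159891
Price P = sum_t PV_t = 100.907782
Macaulay numerator sum_t t * PV_t:
  t * PV_t at t = 1.0000: 6.747891
  t * PV_t at t = 2.0000: 188.319782
Macaulay duration D = (sum_t t * PV_t) / P = 195.067673 / 100.907782 = 1.933128

Answer: Macaulay duration = 1.9331 years


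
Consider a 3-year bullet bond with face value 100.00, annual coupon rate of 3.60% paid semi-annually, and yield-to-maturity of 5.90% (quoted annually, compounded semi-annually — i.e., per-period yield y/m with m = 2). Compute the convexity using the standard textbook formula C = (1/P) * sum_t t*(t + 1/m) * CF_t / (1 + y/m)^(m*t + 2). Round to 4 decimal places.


Coupon per period c = face * coupon_rate / m = 1.800000
Periods per year m = 2; per-period yield y/m = 0.029500
Number of cashflows N = 6
Cashflows (t years, CF_t, discount factor 1/(1+y/m)^(m*t), PV):
  t = 0.5000: CF_t = 1.800000, DF = 0.971345, PV = 1.748422
  t = 1.0000: CF_t = 1.800000, DF = 0.943512, PV = 1.698321
  t = 1.5000: CF_t = 1.800000, DF = 0.916476, PV = 1.649656
  t = 2.0000: CF_t = 1.800000, DF = 0.890214, PV = 1.602386
  t = 2.5000: CF_t = 1.800000, DF = 0.864706, PV = 1.556470
  t = 3.0000: CF_t = 101.800000, DF = 0.839928, PV = 85.504638
Price P = sum_t PV_t = 93.759893
Convexity numerator sum_t t*(t + 1/m) * CF_t / (1+y/m)^(m*t + 2):
  t = 0.5000: term = 0.824828
  t = 1.0000: term = 2.403579
  t = 1.5000: term = 4.669410
  t = 2.0000: term = 7.559349
  t = 2.5000: term = 11.014108
  t = 3.0000: term = 847.083592
Convexity = (1/P) * sum = 873.554865 / 93.759893 = 9.316935

Answer: Convexity = 9.3169


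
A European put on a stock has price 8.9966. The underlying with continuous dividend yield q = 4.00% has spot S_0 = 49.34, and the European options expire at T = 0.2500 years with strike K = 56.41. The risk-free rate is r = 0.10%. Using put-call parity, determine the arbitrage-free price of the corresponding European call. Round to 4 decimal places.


Put-call parity: C - P = S_0 * exp(-qT) - K * exp(-rT).
S_0 * exp(-qT) = 49.3400 * 0.99004983 = 48.84905880
K * exp(-rT) = 56.4100 * 0.99975003 = 56.39589926
C = P + S*exp(-qT) - K*exp(-rT)
C = 8.9966 + 48.84905880 - 56.39589926 = 1.4498

Answer: Call price = 1.4498


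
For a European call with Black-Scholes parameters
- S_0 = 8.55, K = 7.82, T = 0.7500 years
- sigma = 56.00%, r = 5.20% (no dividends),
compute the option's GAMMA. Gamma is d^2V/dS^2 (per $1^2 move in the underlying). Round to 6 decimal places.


d1 = 0.5069274101; d2 = 0.0219531839
phi(d1) = 0.3508395675; exp(-qT) = 1.0000000000; exp(-rT) = 0.9617507091
Gamma = exp(-qT) * phi(d1) / (S * sigma * sqrt(T)) = 1.0000000000 * 0.3508395675 / (8.5500 * 0.5600 * 0.8660254038) = 0.084610

Answer: Gamma = 0.084610


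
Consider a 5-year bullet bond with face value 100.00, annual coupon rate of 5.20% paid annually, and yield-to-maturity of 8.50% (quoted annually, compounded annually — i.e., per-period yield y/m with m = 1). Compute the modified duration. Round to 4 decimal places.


Coupon per period c = face * coupon_rate / m = 5.200000
Periods per year m = 1; per-period yield y/m = 0.085000
Number of cashflows N = 5
Cashflows (t years, CF_t, discount factor 1/(1+y/m)^(m*t), PV):
  t = 1.0000: CF_t = 5.200000, DF = 0.921659, PV = 4.792627
  t = 2.0000: CF_t = 5.200000, DF = 0.849455, PV = 4.417167
  t = 3.0000: CF_t = 5.200000, DF = 0.782908, PV = 4.071122
  t = 4.0000: CF_t = 5.200000, DF = 0.721574, PV = 3.752186
  t = 5.0000: CF_t = 105.200000, DF = 0.665045, PV = 69.962779
Price P = sum_t PV_t = 86.995881
First compute Macaulay numerator sum_t t * PV_t:
  t * PV_t at t = 1.0000: 4.792627
  t * PV_t at t = 2.0000: 8.834335
  t * PV_t at t = 3.0000: 12.213366
  t * PV_t at t = 4.0000: 15.008745
  t * PV_t at t = 5.0000: 349.813893
Macaulay duration D = 390.662966 / 86.995881 = 4.490592
Modified duration = D / (1 + y/m) = 4.490592 / (1 + 0.085000) = 4.138794

Answer: Modified duration = 4.1388
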